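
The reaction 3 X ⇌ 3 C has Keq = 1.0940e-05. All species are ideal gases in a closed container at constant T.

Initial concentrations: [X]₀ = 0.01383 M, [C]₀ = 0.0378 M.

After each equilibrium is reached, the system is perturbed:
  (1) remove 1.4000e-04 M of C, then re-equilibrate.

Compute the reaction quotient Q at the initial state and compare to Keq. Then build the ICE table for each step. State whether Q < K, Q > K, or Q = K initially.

Q₀ = 20.42; Q > K (proceeds reverse)

Q₀ = 20.42 vs Keq = 1.0940e-05 ⇒ Q>K, reverse
Step 1:
                   X          C
  init       0.01383     0.0378
  Δ          0.03668   -0.03668
  eq         0.05051   0.001121
  solve Keq expr → x = -0.01223; check Q = 1.0940e-05
Then remove 1.4000e-04 M of C.
Step 2:
                   X          C
  init       0.05051 9.8126e-04
  Δ       -1.3696e-04 1.3696e-04
  eq         0.05037   0.001118
  solve Keq expr → x = 4.5653e-05; check Q = 1.0940e-05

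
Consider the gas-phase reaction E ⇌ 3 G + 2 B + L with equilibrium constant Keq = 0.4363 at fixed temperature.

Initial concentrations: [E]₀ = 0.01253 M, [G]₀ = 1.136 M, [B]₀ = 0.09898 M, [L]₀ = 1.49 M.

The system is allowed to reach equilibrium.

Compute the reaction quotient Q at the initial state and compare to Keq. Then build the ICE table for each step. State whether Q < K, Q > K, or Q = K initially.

Q₀ = 1.708 vs Keq = 0.4363 ⇒ Q>K, reverse
Step 1:
                  E         G         B         L
  Initial   0.01253     1.136   0.09898      1.49
  Change    0.01232  -0.03696  -0.02464  -0.01232
  Equil     0.02485     1.099   0.07434     1.478
  solve Keq expr → x = -0.01232; check Q = 0.4363

Q₀ = 1.708; Q > K (proceeds reverse)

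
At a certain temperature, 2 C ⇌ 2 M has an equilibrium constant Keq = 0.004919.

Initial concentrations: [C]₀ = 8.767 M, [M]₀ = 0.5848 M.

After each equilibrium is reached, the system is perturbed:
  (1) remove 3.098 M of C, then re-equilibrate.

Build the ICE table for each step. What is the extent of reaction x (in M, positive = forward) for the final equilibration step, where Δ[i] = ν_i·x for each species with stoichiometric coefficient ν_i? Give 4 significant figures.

Q₀ = 0.00445 vs Keq = 0.004919 ⇒ Q<K, forward
Step 1:
                    C           M
  init          8.767      0.5848
  Δ          -0.02811     0.02811
  eq            8.739      0.6129
  solve Keq expr → x = 0.01405; check Q = 0.004919
Then remove 3.098 M of C.
Step 2:
                    C           M
  init          5.641      0.6129
  Δ             0.203      -0.203
  eq            5.844      0.4099
  solve Keq expr → x = -0.1015; check Q = 0.004919

x = -0.1015 M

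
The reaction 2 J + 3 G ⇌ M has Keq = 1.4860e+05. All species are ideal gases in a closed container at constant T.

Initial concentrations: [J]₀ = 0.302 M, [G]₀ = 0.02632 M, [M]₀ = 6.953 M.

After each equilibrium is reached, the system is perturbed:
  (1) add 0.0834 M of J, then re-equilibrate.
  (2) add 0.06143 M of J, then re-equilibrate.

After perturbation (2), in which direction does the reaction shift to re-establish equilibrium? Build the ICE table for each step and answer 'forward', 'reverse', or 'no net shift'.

Q₀ = 4.1812e+06 vs Keq = 1.4860e+05 ⇒ Q>K, reverse
Step 1:
                   J          G          M
  Initial      0.302    0.02632      6.953
  Change     0.03229    0.04843   -0.01614
  Equil       0.3343    0.07475      6.937
  solve Keq expr → x = -0.01614; check Q = 1.4860e+05
Then add 0.0834 M of J.
Step 2:
                   J          G          M
  Initial     0.4177    0.07475      6.937
  Change   -0.006424  -0.009636   0.003212
  Equil       0.4113    0.06512       6.94
  solve Keq expr → x = 0.003212; check Q = 1.4860e+05
Then add 0.06143 M of J.
Step 3:
                   J          G          M
  Initial     0.4727    0.06512       6.94
  Change    -0.00364   -0.00546    0.00182
  Equil       0.4691    0.05966      6.942
  solve Keq expr → x = 0.00182; check Q = 1.4860e+05

Direction: forward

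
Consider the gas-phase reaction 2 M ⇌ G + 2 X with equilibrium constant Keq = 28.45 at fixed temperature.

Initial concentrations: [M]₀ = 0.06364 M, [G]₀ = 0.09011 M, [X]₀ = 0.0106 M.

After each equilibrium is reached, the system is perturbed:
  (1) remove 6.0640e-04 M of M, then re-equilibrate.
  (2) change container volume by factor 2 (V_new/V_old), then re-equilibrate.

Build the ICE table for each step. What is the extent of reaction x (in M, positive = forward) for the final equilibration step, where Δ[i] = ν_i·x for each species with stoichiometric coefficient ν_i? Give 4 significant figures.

Q₀ = 0.0025 vs Keq = 28.45 ⇒ Q<K, forward
Step 1:
                    M           G           X
  Initial     0.06364     0.09011      0.0106
  Change     -0.05912     0.02956     0.05912
  Equil      0.004522      0.1197     0.06972
  solve Keq expr → x = 0.02956; check Q = 28.45
Then remove 6.0640e-04 M of M.
Step 2:
                    M           G           X
  Initial    0.003915      0.1197     0.06972
  Change   5.6450e-04 -2.8225e-04 -5.6450e-04
  Equil       0.00448      0.1194     0.06915
  solve Keq expr → x = -2.8225e-04; check Q = 28.45
Then change container volume by factor 2 (V_new/V_old).
Step 3:
                    M           G           X
  Initial     0.00224     0.05969     0.03458
  Change  -6.2329e-04  3.1165e-04  6.2329e-04
  Equil      0.001617     0.06001      0.0352
  solve Keq expr → x = 3.1165e-04; check Q = 28.45

x = 3.1165e-04 M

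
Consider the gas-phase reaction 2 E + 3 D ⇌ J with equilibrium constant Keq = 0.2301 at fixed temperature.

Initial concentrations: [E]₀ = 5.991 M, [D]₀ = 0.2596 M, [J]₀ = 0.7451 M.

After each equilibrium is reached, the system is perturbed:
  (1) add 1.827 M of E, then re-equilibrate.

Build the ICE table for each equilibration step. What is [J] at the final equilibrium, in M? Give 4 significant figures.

[J]_eq = 0.7092 M

Q₀ = 1.187 vs Keq = 0.2301 ⇒ Q>K, reverse
Step 1:
                    E           D           J
  I             5.991      0.2596      0.7451
  C            0.1144      0.1716    -0.05721
  E             6.105      0.4312      0.6879
  solve Keq expr → x = -0.05721; check Q = 0.2301
Then add 1.827 M of E.
Step 2:
                    E           D           J
  I             7.932      0.4312      0.6879
  C          -0.04269    -0.06403     0.02134
  E              7.89      0.3672      0.7092
  solve Keq expr → x = 0.02134; check Q = 0.2301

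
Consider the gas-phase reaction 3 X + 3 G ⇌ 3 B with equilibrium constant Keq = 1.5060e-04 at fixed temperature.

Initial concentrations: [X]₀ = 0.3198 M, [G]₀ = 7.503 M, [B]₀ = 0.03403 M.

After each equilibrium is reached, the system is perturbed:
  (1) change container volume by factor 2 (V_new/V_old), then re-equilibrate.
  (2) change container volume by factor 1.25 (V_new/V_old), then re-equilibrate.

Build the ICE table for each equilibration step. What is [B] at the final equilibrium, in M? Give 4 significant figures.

[B]_eq = 0.01945 M

Q₀ = 2.8526e-06 vs Keq = 1.5060e-04 ⇒ Q<K, forward
Step 1:
                  X         G         B
  I          0.3198     7.503   0.03403
  C        -0.06628  -0.06628   0.06628
  E          0.2535     7.437    0.1003
  solve Keq expr → x = 0.02209; check Q = 1.5060e-04
Then change container volume by factor 2 (V_new/V_old).
Step 2:
                  X         G         B
  I          0.1268     3.718   0.05015
  C          0.0208    0.0208   -0.0208
  E          0.1476     3.739   0.02936
  solve Keq expr → x = -0.006933; check Q = 1.5060e-04
Then change container volume by factor 1.25 (V_new/V_old).
Step 3:
                  X         G         B
  I           0.118     2.991   0.02348
  C        0.004029  0.004029 -0.004029
  E          0.1221     2.995   0.01945
  solve Keq expr → x = -0.001343; check Q = 1.5060e-04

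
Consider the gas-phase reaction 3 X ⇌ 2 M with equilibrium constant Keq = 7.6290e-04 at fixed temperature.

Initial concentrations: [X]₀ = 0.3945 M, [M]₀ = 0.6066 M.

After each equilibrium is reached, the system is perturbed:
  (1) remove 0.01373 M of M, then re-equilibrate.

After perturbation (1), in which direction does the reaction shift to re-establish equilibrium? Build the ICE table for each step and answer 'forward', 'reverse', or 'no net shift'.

Q₀ = 5.993 vs Keq = 7.6290e-04 ⇒ Q>K, reverse
Step 1:
                  X         M
  init       0.3945    0.6066
  Δ          0.8522   -0.5682
  eq          1.247   0.03845
  solve Keq expr → x = -0.2841; check Q = 7.6290e-04
Then remove 0.01373 M of M.
Step 2:
                  X         M
  init        1.247   0.02472
  Δ        -0.01926   0.01284
  eq          1.227   0.03756
  solve Keq expr → x = 0.006421; check Q = 7.6290e-04

Direction: forward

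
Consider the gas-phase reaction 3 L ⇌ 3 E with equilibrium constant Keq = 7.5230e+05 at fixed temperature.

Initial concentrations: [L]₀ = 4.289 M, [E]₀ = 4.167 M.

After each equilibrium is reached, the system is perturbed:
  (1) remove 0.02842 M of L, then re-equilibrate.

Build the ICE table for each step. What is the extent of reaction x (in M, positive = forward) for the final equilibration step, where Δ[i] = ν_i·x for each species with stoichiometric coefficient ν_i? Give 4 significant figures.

x = -0.00937 M

Q₀ = 0.9171 vs Keq = 7.5230e+05 ⇒ Q<K, forward
Step 1:
                   L          E
  Initial      4.289      4.167
  Change      -4.197      4.197
  Equil      0.09196      8.364
  solve Keq expr → x = 1.399; check Q = 7.5230e+05
Then remove 0.02842 M of L.
Step 2:
                   L          E
  Initial    0.06354      8.364
  Change     0.02811   -0.02811
  Equil      0.09166      8.336
  solve Keq expr → x = -0.00937; check Q = 7.5230e+05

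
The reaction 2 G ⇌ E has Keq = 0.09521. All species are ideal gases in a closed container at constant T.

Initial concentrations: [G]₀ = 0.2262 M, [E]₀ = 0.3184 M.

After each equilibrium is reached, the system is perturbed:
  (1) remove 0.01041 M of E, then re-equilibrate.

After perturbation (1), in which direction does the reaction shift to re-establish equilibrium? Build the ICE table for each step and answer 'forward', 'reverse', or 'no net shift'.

Direction: forward

Q₀ = 6.223 vs Keq = 0.09521 ⇒ Q>K, reverse
Step 1:
                    G           E
  init         0.2262      0.3184
  Δ            0.5284     -0.2642
  eq           0.7546     0.05421
  solve Keq expr → x = -0.2642; check Q = 0.09521
Then remove 0.01041 M of E.
Step 2:
                    G           E
  init         0.7546      0.0438
  Δ          -0.01621    0.008106
  eq           0.7384     0.05191
  solve Keq expr → x = 0.008106; check Q = 0.09521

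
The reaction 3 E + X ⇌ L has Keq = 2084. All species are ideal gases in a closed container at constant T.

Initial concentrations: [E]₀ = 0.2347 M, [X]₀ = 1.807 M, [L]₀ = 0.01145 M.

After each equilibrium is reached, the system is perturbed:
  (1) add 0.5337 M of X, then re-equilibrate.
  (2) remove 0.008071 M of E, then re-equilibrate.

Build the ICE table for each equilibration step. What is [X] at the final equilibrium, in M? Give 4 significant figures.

[X]_eq = 2.274 M

Q₀ = 0.4901 vs Keq = 2084 ⇒ Q<K, forward
Step 1:
                  E         X         L
  I          0.2347     1.807   0.01145
  C         -0.2066  -0.06887   0.06887
  E         0.02809     1.738   0.08032
  solve Keq expr → x = 0.06887; check Q = 2084
Then add 0.5337 M of X.
Step 2:
                  E         X         L
  I         0.02809     2.272   0.08032
  C       -0.002314 -7.7135e-04 7.7135e-04
  E         0.02578     2.271   0.08109
  solve Keq expr → x = 7.7135e-04; check Q = 2084
Then remove 0.008071 M of E.
Step 3:
                  E         X         L
  I         0.01771     2.271   0.08109
  C        0.007783  0.002594 -0.002594
  E         0.02549     2.274    0.0785
  solve Keq expr → x = -0.002594; check Q = 2084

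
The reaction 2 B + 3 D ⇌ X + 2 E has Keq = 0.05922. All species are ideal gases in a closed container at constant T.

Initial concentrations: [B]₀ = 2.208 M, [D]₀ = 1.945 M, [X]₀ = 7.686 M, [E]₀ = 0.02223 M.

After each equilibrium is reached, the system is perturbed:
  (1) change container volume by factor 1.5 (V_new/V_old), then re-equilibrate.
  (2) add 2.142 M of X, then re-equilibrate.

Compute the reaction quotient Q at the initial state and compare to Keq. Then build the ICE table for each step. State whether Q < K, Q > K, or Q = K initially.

Q₀ = 1.0588e-04; Q < K (proceeds forward)

Q₀ = 1.0588e-04 vs Keq = 0.05922 ⇒ Q<K, forward
Step 1:
                   B          D          X          E
  I            2.208      1.945      7.686    0.02223
  C          -0.2883    -0.4325     0.1442     0.2883
  E             1.92      1.513       7.83     0.3105
  solve Keq expr → x = 0.1442; check Q = 0.05922
Then change container volume by factor 1.5 (V_new/V_old).
Step 2:
                   B          D          X          E
  I             1.28      1.008       5.22      0.207
  C           0.0479    0.07186   -0.02395    -0.0479
  E            1.328       1.08      5.196     0.1591
  solve Keq expr → x = -0.02395; check Q = 0.05922
Then add 2.142 M of X.
Step 3:
                   B          D          X          E
  I            1.328       1.08      7.338     0.1591
  C          0.01814    0.02722  -0.009072   -0.01814
  E            1.346      1.107      7.329      0.141
  solve Keq expr → x = -0.009072; check Q = 0.05922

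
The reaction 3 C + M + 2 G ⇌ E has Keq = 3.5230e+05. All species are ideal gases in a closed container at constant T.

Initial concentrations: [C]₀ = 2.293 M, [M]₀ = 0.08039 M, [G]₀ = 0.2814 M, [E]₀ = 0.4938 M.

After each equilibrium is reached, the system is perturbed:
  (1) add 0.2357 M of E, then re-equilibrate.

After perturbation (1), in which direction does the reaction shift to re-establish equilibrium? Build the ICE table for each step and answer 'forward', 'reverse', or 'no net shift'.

Direction: reverse

Q₀ = 6.434 vs Keq = 3.5230e+05 ⇒ Q<K, forward
Step 1:
                  C         M         G         E
  Initial     2.293   0.08039    0.2814    0.4938
  Change    -0.2411  -0.08038   -0.1608   0.08038
  Equil       2.052 1.2962e-05    0.1206    0.5742
  solve Keq expr → x = 0.08038; check Q = 3.5230e+05
Then add 0.2357 M of E.
Step 2:
                  C         M         G         E
  Initial     2.052 1.2962e-05    0.1206    0.8099
  Change  1.5951e-05 5.3170e-06 1.0634e-05 -5.3170e-06
  Equil       2.052 1.8279e-05    0.1207    0.8099
  solve Keq expr → x = -5.3170e-06; check Q = 3.5230e+05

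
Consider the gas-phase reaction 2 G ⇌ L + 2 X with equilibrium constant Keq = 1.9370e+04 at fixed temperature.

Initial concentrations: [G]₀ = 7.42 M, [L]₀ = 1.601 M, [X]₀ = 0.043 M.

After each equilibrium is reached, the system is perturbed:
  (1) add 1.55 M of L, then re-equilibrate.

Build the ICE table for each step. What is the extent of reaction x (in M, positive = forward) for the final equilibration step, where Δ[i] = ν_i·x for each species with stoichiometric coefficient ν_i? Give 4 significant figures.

x = -0.008151 M

Q₀ = 5.3768e-05 vs Keq = 1.9370e+04 ⇒ Q<K, forward
Step 1:
                   G          L          X
  init          7.42      1.601      0.043
  Δ           -7.299       3.65      7.299
  eq          0.1209      5.251      7.342
  solve Keq expr → x = 3.65; check Q = 1.9370e+04
Then add 1.55 M of L.
Step 2:
                   G          L          X
  init        0.1209      6.801      7.342
  Δ           0.0163  -0.008151    -0.0163
  eq          0.1372      6.792      7.326
  solve Keq expr → x = -0.008151; check Q = 1.9370e+04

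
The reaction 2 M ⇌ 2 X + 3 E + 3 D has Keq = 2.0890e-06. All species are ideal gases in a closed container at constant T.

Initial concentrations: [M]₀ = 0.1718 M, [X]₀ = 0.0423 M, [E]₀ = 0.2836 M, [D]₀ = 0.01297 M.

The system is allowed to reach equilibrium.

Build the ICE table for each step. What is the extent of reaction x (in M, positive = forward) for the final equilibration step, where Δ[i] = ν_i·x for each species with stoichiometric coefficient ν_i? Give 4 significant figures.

x = 0.01557 M

Q₀ = 3.0170e-09 vs Keq = 2.0890e-06 ⇒ Q<K, forward
Step 1:
                    M           X           E           D
  I            0.1718      0.0423      0.2836     0.01297
  C          -0.03114     0.03114     0.04671     0.04671
  E            0.1407     0.07344      0.3303     0.05968
  solve Keq expr → x = 0.01557; check Q = 2.0890e-06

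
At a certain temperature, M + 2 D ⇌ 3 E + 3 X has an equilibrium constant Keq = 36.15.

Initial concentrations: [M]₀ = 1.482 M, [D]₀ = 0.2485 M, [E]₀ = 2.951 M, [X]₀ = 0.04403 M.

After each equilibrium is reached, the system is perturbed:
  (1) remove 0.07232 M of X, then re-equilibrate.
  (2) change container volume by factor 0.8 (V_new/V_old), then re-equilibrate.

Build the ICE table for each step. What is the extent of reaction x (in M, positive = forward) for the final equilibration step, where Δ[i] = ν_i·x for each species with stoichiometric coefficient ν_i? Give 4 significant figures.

Q₀ = 0.02397 vs Keq = 36.15 ⇒ Q<K, forward
Step 1:
                    M           D           E           X
  init          1.482      0.2485       2.951     0.04403
  Δ          -0.07196     -0.1439      0.2159      0.2159
  eq             1.41      0.1046       3.167      0.2599
  solve Keq expr → x = 0.07196; check Q = 36.15
Then remove 0.07232 M of X.
Step 2:
                    M           D           E           X
  init           1.41      0.1046       3.167      0.1876
  Δ          -0.01079    -0.02159     0.03238     0.03238
  eq            1.399       0.083       3.199        0.22
  solve Keq expr → x = 0.01079; check Q = 36.15
Then change container volume by factor 0.8 (V_new/V_old).
Step 3:
                    M           D           E           X
  init          1.749      0.1038       3.999      0.2749
  Δ          0.009193     0.01839    -0.02758    -0.02758
  eq            1.758      0.1221       3.971      0.2474
  solve Keq expr → x = -0.009193; check Q = 36.15

x = -0.009193 M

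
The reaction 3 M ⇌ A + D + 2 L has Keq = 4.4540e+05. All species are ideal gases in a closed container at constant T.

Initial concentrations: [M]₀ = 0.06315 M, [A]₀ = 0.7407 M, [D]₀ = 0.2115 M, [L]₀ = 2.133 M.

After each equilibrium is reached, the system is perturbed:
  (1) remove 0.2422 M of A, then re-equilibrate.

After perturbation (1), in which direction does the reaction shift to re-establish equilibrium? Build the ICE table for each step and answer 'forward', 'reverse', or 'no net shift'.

Q₀ = 2830 vs Keq = 4.4540e+05 ⇒ Q<K, forward
Step 1:
                   M          A          D          L
  Initial    0.06315     0.7407     0.2115      2.133
  Change    -0.05093    0.01698    0.01698    0.03395
  Equil      0.01222     0.7577     0.2285      2.167
  solve Keq expr → x = 0.01698; check Q = 4.4540e+05
Then remove 0.2422 M of A.
Step 2:
                   M          A          D          L
  Initial    0.01222     0.5155     0.2285      2.167
  Change   -0.001458 4.8607e-04 4.8607e-04 9.7215e-04
  Equil      0.01076      0.516      0.229      2.168
  solve Keq expr → x = 4.8607e-04; check Q = 4.4540e+05

Direction: forward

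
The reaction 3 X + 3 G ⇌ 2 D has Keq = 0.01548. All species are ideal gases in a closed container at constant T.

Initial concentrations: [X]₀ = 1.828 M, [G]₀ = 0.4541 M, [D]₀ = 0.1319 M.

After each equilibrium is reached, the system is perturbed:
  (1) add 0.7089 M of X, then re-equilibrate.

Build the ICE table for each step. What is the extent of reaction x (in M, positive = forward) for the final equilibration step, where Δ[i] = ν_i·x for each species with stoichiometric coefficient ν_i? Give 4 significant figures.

x = 0.0176 M

Q₀ = 0.03042 vs Keq = 0.01548 ⇒ Q>K, reverse
Step 1:
                    X           G           D
  I             1.828      0.4541      0.1319
  C           0.03532     0.03532    -0.02355
  E             1.863      0.4894      0.1084
  solve Keq expr → x = -0.01177; check Q = 0.01548
Then add 0.7089 M of X.
Step 2:
                    X           G           D
  I             2.572      0.4894      0.1084
  C          -0.05279    -0.05279      0.0352
  E             2.519      0.4366      0.1435
  solve Keq expr → x = 0.0176; check Q = 0.01548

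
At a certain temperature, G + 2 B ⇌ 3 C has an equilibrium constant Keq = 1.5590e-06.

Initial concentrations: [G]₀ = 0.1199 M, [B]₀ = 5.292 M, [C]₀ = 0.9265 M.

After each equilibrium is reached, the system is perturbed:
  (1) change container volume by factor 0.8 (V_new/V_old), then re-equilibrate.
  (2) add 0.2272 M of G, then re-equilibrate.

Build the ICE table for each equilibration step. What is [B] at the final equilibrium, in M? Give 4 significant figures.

[B]_eq = 7.361 M

Q₀ = 0.2369 vs Keq = 1.5590e-06 ⇒ Q>K, reverse
Step 1:
                    G           B           C
  init         0.1199       5.292      0.9265
  Δ            0.2994      0.5988     -0.8982
  eq           0.4193       5.891     0.02831
  solve Keq expr → x = -0.2994; check Q = 1.5590e-06
Then change container volume by factor 0.8 (V_new/V_old).
Step 2:
                    G           B           C
  init         0.5241       7.363     0.03538
  Δ                 0           0           0
  eq           0.5241       7.363     0.03538
  solve Keq expr → x = 0; check Q = 1.5590e-06
Then add 0.2272 M of G.
Step 3:
                    G           B           C
  init         0.7513       7.363     0.03538
  Δ         -0.001492   -0.002984    0.004476
  eq           0.7498       7.361     0.03986
  solve Keq expr → x = 0.001492; check Q = 1.5590e-06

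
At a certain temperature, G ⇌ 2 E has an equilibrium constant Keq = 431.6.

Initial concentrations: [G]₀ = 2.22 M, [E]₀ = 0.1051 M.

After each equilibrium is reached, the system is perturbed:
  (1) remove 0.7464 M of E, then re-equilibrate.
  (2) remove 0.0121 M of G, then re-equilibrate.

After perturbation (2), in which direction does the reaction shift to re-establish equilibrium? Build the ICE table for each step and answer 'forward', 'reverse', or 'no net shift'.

Q₀ = 0.004976 vs Keq = 431.6 ⇒ Q<K, forward
Step 1:
                   G          E
  init          2.22     0.1051
  Δ           -2.174      4.348
  eq         0.04595      4.453
  solve Keq expr → x = 2.174; check Q = 431.6
Then remove 0.7464 M of E.
Step 2:
                   G          E
  init       0.04595      3.707
  Δ         -0.01364    0.02728
  eq         0.03231      3.734
  solve Keq expr → x = 0.01364; check Q = 431.6
Then remove 0.0121 M of G.
Step 3:
                   G          E
  init       0.02021      3.734
  Δ           0.0117   -0.02339
  eq          0.0319      3.711
  solve Keq expr → x = -0.0117; check Q = 431.6

Direction: reverse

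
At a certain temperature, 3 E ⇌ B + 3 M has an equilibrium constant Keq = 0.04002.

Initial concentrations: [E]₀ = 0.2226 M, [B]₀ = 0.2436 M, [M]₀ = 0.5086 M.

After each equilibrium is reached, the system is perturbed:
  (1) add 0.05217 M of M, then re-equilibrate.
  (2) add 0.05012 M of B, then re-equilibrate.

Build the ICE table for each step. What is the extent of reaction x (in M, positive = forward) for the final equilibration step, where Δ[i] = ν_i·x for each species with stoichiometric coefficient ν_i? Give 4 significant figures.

Q₀ = 2.906 vs Keq = 0.04002 ⇒ Q>K, reverse
Step 1:
                   E          B          M
  I           0.2226     0.2436     0.5086
  C           0.2286   -0.07619    -0.2286
  E           0.4512     0.1674       0.28
  solve Keq expr → x = -0.07619; check Q = 0.04002
Then add 0.05217 M of M.
Step 2:
                   E          B          M
  I           0.4512     0.1674     0.3322
  C          0.02857  -0.009523   -0.02857
  E           0.4798     0.1579     0.3036
  solve Keq expr → x = -0.009523; check Q = 0.04002
Then add 0.05012 M of B.
Step 3:
                   E          B          M
  I           0.4798      0.208     0.3036
  C          0.01539  -0.005129   -0.01539
  E           0.4951     0.2029     0.2882
  solve Keq expr → x = -0.005129; check Q = 0.04002

x = -0.005129 M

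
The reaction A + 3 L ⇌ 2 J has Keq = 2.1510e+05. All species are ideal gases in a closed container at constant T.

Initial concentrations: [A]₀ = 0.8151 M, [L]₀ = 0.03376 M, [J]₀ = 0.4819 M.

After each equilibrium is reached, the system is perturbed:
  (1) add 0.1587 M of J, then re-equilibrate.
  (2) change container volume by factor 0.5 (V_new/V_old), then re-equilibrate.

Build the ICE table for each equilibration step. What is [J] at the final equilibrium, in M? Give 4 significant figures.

[J]_eq = 1.315 M

Q₀ = 7404 vs Keq = 2.1510e+05 ⇒ Q<K, forward
Step 1:
                  A         L         J
  I          0.8151   0.03376    0.4819
  C       -0.007505  -0.02252   0.01501
  E          0.8076   0.01124    0.4969
  solve Keq expr → x = 0.007505; check Q = 2.1510e+05
Then add 0.1587 M of J.
Step 2:
                  A         L         J
  I          0.8076   0.01124    0.6556
  C       7.5231e-04  0.002257 -0.001505
  E          0.8083    0.0135    0.6541
  solve Keq expr → x = -7.5231e-04; check Q = 2.1510e+05
Then change container volume by factor 0.5 (V_new/V_old).
Step 3:
                  A         L         J
  I           1.617     0.027     1.308
  C       -0.003308 -0.009923  0.006615
  E           1.613   0.01708     1.315
  solve Keq expr → x = 0.003308; check Q = 2.1510e+05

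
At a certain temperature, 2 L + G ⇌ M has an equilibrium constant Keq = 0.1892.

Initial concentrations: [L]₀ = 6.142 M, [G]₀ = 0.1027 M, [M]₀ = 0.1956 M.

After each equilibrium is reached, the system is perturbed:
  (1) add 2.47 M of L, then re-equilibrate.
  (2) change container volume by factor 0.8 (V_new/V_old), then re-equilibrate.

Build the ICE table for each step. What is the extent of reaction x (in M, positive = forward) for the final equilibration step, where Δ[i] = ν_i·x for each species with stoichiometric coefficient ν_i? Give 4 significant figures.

x = 0.008784 M

Q₀ = 0.05049 vs Keq = 0.1892 ⇒ Q<K, forward
Step 1:
                  L         G         M
  init        6.142    0.1027    0.1956
  Δ         -0.1293  -0.06465   0.06465
  eq          6.013   0.03805    0.2603
  solve Keq expr → x = 0.06465; check Q = 0.1892
Then add 2.47 M of L.
Step 2:
                  L         G         M
  init        8.483   0.03805    0.2603
  Δ        -0.03496  -0.01748   0.01748
  eq          8.448   0.02057    0.2777
  solve Keq expr → x = 0.01748; check Q = 0.1892
Then change container volume by factor 0.8 (V_new/V_old).
Step 3:
                  L         G         M
  init        10.56   0.02571    0.3472
  Δ        -0.01757 -0.008784  0.008784
  eq          10.54   0.01693    0.3559
  solve Keq expr → x = 0.008784; check Q = 0.1892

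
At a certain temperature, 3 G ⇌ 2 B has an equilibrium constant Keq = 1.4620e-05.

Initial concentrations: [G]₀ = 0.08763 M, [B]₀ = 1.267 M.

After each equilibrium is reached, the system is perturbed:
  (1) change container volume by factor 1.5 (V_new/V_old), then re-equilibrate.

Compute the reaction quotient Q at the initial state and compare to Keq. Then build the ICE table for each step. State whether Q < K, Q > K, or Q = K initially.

Q₀ = 2386; Q > K (proceeds reverse)

Q₀ = 2386 vs Keq = 1.4620e-05 ⇒ Q>K, reverse
Step 1:
                    G           B
  I           0.08763       1.267
  C             1.885      -1.256
  E             1.972     0.01059
  solve Keq expr → x = -0.6282; check Q = 1.4620e-05
Then change container volume by factor 1.5 (V_new/V_old).
Step 2:
                    G           B
  I             1.315     0.00706
  C          0.001924   -0.001283
  E             1.317    0.005777
  solve Keq expr → x = -6.4146e-04; check Q = 1.4620e-05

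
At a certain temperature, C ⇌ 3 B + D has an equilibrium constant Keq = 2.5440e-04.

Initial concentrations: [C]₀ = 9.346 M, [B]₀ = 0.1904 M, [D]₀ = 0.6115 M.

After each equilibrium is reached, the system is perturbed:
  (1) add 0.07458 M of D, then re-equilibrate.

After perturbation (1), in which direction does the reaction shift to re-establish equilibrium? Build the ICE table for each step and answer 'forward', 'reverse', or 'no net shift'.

Q₀ = 4.5162e-04 vs Keq = 2.5440e-04 ⇒ Q>K, reverse
Step 1:
                   C          B          D
  I            9.346     0.1904     0.6115
  C          0.01072   -0.03216   -0.01072
  E            9.357     0.1582     0.6008
  solve Keq expr → x = -0.01072; check Q = 2.5440e-04
Then add 0.07458 M of D.
Step 2:
                   C          B          D
  I            9.357     0.1582     0.6754
  C         0.001965  -0.005895  -0.001965
  E            9.359     0.1523     0.6734
  solve Keq expr → x = -0.001965; check Q = 2.5440e-04

Direction: reverse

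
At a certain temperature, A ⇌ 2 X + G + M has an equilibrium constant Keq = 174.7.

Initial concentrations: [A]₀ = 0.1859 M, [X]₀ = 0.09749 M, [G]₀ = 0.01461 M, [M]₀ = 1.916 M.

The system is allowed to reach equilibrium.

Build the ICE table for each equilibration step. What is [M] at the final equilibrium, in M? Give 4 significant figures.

Q₀ = 0.001431 vs Keq = 174.7 ⇒ Q<K, forward
Step 1:
                  A         X         G         M
  init       0.1859   0.09749   0.01461     1.916
  Δ         -0.1854    0.3707    0.1854    0.1854
  eq      5.2739e-04    0.4682       0.2     2.101
  solve Keq expr → x = 0.1854; check Q = 174.7

[M]_eq = 2.101 M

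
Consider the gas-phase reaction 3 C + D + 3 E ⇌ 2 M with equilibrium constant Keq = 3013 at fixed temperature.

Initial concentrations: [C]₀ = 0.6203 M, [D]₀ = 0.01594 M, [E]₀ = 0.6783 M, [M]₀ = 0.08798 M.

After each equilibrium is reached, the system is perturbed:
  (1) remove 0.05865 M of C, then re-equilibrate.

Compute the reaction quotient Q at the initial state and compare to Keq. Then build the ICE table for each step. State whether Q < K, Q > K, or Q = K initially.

Q₀ = 6.519 vs Keq = 3013 ⇒ Q<K, forward
Step 1:
                    C           D           E           M
  Initial      0.6203     0.01594      0.6783     0.08798
  Change     -0.04752    -0.01584    -0.04752     0.03168
  Equil        0.5728  1.0076e-04      0.6308      0.1197
  solve Keq expr → x = 0.01584; check Q = 3013
Then remove 0.05865 M of C.
Step 2:
                    C           D           E           M
  Initial      0.5141  1.0076e-04      0.6308      0.1197
  Change   1.1466e-04  3.8219e-05  1.1466e-04 -7.6437e-05
  Equil        0.5142  1.3898e-04      0.6309      0.1196
  solve Keq expr → x = -3.8219e-05; check Q = 3013

Q₀ = 6.519; Q < K (proceeds forward)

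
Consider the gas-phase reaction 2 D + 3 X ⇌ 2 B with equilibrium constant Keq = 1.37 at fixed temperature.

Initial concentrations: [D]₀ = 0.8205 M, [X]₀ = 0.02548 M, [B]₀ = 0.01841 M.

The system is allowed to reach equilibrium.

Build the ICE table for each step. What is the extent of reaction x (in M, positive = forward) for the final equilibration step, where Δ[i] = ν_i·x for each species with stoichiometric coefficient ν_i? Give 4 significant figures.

x = -0.00517 M

Q₀ = 30.43 vs Keq = 1.37 ⇒ Q>K, reverse
Step 1:
                  D         X         B
  I          0.8205   0.02548   0.01841
  C         0.01034   0.01551  -0.01034
  E          0.8308   0.04099   0.00807
  solve Keq expr → x = -0.00517; check Q = 1.37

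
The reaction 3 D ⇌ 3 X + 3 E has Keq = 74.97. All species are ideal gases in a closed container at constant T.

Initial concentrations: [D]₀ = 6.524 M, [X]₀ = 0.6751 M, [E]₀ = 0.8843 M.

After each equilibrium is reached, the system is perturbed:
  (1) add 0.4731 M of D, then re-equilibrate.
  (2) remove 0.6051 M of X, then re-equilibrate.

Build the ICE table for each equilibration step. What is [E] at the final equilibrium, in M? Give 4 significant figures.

Q₀ = 7.6623e-04 vs Keq = 74.97 ⇒ Q<K, forward
Step 1:
                    D           X           E
  I             6.524      0.6751      0.8843
  C            -3.049       3.049       3.049
  E             3.475       3.724       3.934
  solve Keq expr → x = 1.016; check Q = 74.97
Then add 0.4731 M of D.
Step 2:
                    D           X           E
  I             3.948       3.724       3.934
  C           -0.1657      0.1657      0.1657
  E             3.782        3.89       4.099
  solve Keq expr → x = 0.05523; check Q = 74.97
Then remove 0.6051 M of X.
Step 3:
                    D           X           E
  I             3.782       3.285       4.099
  C             -0.21        0.21        0.21
  E             3.572       3.495       4.309
  solve Keq expr → x = 0.07001; check Q = 74.97

[E]_eq = 4.309 M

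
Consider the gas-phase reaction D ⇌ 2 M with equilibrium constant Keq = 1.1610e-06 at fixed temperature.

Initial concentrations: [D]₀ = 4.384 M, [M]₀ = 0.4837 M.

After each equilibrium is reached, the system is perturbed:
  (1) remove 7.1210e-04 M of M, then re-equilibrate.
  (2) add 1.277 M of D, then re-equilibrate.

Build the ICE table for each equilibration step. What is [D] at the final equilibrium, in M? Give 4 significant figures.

Q₀ = 0.05337 vs Keq = 1.1610e-06 ⇒ Q>K, reverse
Step 1:
                  D         M
  Initial     4.384    0.4837
  Change     0.2407   -0.4814
  Equil       4.625  0.002317
  solve Keq expr → x = -0.2407; check Q = 1.1610e-06
Then remove 7.1210e-04 M of M.
Step 2:
                  D         M
  Initial     4.625  0.001605
  Change  -3.5601e-04 7.1201e-04
  Equil       4.624  0.002317
  solve Keq expr → x = 3.5601e-04; check Q = 1.1610e-06
Then add 1.277 M of D.
Step 3:
                  D         M
  Initial     5.901  0.002317
  Change  -1.5021e-04 3.0042e-04
  Equil       5.901  0.002617
  solve Keq expr → x = 1.5021e-04; check Q = 1.1610e-06

[D]_eq = 5.901 M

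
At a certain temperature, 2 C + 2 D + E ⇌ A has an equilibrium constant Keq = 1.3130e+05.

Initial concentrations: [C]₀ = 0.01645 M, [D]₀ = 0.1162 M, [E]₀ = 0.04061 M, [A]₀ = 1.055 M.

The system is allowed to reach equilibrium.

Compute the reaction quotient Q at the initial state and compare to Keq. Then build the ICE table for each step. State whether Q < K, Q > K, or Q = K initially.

Q₀ = 7.1101e+06 vs Keq = 1.3130e+05 ⇒ Q>K, reverse
Step 1:
                  C         D         E         A
  init      0.01645    0.1162   0.04061     1.055
  Δ          0.0496    0.0496    0.0248   -0.0248
  eq        0.06605    0.1658   0.06541      1.03
  solve Keq expr → x = -0.0248; check Q = 1.3130e+05

Q₀ = 7.1101e+06; Q > K (proceeds reverse)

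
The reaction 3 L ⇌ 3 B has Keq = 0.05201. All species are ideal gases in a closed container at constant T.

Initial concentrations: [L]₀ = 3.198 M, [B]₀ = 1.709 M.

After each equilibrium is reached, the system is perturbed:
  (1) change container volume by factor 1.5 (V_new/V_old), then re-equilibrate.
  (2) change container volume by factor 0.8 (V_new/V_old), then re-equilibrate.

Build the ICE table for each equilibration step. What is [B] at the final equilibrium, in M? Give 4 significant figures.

Q₀ = 0.1526 vs Keq = 0.05201 ⇒ Q>K, reverse
Step 1:
                  L         B
  init        3.198     1.709
  Δ          0.3752   -0.3752
  eq          3.573     1.334
  solve Keq expr → x = -0.1251; check Q = 0.05201
Then change container volume by factor 1.5 (V_new/V_old).
Step 2:
                  L         B
  init        2.382    0.8892
  Δ               0         0
  eq          2.382    0.8892
  solve Keq expr → x = 0; check Q = 0.05201
Then change container volume by factor 0.8 (V_new/V_old).
Step 3:
                  L         B
  init        2.978     1.111
  Δ               0         0
  eq          2.978     1.111
  solve Keq expr → x = 0; check Q = 0.05201

[B]_eq = 1.111 M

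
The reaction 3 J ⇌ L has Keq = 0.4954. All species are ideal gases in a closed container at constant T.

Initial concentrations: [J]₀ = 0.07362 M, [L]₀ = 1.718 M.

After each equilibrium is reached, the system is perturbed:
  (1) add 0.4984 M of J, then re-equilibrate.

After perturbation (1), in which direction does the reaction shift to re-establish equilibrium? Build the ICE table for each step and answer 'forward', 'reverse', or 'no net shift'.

Q₀ = 4306 vs Keq = 0.4954 ⇒ Q>K, reverse
Step 1:
                    J           L
  Initial     0.07362       1.718
  Change          1.3     -0.4334
  Equil         1.374       1.285
  solve Keq expr → x = -0.4334; check Q = 0.4954
Then add 0.4984 M of J.
Step 2:
                    J           L
  Initial       1.872       1.285
  Change      -0.4472      0.1491
  Equil         1.425       1.434
  solve Keq expr → x = 0.1491; check Q = 0.4954

Direction: forward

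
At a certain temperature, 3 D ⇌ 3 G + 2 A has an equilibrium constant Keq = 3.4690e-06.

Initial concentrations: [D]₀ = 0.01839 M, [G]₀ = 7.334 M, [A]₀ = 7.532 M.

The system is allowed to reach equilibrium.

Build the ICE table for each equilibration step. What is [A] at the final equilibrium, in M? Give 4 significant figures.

[A]_eq = 2.681 M

Q₀ = 3.5983e+09 vs Keq = 3.4690e-06 ⇒ Q>K, reverse
Step 1:
                  D         G         A
  I         0.01839     7.334     7.532
  C           7.277    -7.277    -4.851
  E           7.295   0.05723     2.681
  solve Keq expr → x = -2.426; check Q = 3.4690e-06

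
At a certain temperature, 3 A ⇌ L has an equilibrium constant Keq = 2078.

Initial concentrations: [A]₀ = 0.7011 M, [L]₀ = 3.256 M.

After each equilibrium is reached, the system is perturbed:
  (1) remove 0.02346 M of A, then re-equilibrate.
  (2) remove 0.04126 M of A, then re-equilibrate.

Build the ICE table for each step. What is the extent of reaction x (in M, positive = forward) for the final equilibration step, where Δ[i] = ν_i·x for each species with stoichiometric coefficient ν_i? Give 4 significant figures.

x = -0.0137 M

Q₀ = 9.448 vs Keq = 2078 ⇒ Q<K, forward
Step 1:
                    A           L
  I            0.7011       3.256
  C           -0.5827      0.1942
  E            0.1184        3.45
  solve Keq expr → x = 0.1942; check Q = 2078
Then remove 0.02346 M of A.
Step 2:
                    A           L
  I           0.09495        3.45
  C           0.02337    -0.00779
  E            0.1183       3.442
  solve Keq expr → x = -0.00779; check Q = 2078
Then remove 0.04126 M of A.
Step 3:
                    A           L
  I           0.07706       3.442
  C            0.0411     -0.0137
  E            0.1182       3.429
  solve Keq expr → x = -0.0137; check Q = 2078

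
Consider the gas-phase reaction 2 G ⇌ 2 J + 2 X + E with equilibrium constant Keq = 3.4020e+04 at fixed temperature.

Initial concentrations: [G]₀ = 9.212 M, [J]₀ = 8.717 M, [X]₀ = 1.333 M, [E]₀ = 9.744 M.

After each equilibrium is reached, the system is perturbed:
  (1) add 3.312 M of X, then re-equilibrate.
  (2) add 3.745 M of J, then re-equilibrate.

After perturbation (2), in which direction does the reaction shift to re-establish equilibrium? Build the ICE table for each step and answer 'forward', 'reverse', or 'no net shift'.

Direction: reverse

Q₀ = 15.5 vs Keq = 3.4020e+04 ⇒ Q<K, forward
Step 1:
                  G         J         X         E
  I           9.212     8.717     1.333     9.744
  C          -6.755     6.755     6.755     3.377
  E           2.457     15.47     8.088     13.12
  solve Keq expr → x = 3.377; check Q = 3.4020e+04
Then add 3.312 M of X.
Step 2:
                  G         J         X         E
  I           2.457     15.47      11.4     13.12
  C          0.6388   -0.6388   -0.6388   -0.3194
  E           3.096     14.83     10.76      12.8
  solve Keq expr → x = -0.3194; check Q = 3.4020e+04
Then add 3.745 M of J.
Step 3:
                  G         J         X         E
  I           3.096     18.58     10.76      12.8
  C          0.4794   -0.4794   -0.4794   -0.2397
  E           3.576      18.1     10.28     12.56
  solve Keq expr → x = -0.2397; check Q = 3.4020e+04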